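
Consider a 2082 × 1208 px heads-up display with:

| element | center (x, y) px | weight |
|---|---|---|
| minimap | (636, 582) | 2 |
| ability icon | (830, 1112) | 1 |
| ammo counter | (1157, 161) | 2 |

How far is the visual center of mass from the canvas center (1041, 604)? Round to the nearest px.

≈ 179 px

Total weight = 2 + 1 + 2 = 5.
x: (2·636 + 1·830 + 2·1157) / 5 = 4416 / 5 ≈ 883.20
y: (2·582 + 1·1112 + 2·161) / 5 = 2598 / 5 ≈ 519.60
Offset from (1041, 604): Δx ≈ -157.80, Δy ≈ -84.40; distance = √(Δx² + Δy²) ≈ 178.95.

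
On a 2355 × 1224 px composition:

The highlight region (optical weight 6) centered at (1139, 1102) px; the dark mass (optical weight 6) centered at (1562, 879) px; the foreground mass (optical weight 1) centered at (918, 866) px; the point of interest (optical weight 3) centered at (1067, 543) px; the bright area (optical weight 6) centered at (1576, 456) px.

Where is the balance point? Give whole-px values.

Total weight = 6 + 6 + 1 + 3 + 6 = 22.
x-moment: 6·1139 + 6·1562 + 1·918 + 3·1067 + 6·1576 = 29781; centroid 29781/22 ≈ 1353.68.
y-moment: 6·1102 + 6·879 + 1·866 + 3·543 + 6·456 = 17117; centroid 17117/22 ≈ 778.05.

(1354, 778)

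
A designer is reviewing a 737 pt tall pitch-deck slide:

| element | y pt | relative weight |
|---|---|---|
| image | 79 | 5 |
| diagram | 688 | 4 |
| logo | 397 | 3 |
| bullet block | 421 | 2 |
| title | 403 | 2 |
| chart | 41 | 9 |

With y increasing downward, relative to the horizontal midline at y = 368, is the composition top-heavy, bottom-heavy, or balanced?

Total weight = 5 + 4 + 3 + 2 + 2 + 9 = 25.
Σw·y = 6355; ȳ = 6355/25 ≈ 254.20.
254.2 lies above (smaller y than) the midline 368, so the layout is top-heavy.

top-heavy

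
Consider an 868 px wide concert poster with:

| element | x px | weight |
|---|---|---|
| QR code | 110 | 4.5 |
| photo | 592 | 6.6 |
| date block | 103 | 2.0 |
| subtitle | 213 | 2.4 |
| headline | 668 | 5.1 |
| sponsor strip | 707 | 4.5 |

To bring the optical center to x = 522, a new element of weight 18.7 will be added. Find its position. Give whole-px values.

x ≈ 597

After adding the new element, total weight = 4.5 + 6.6 + 2.0 + 2.4 + 5.1 + 4.5 + 18.7 = 43.8.
Along x: (11707.7 + 18.7·x) / 43.8 = 522 (existing moment 4.5·110 + 6.6·592 + 2.0·103 + 2.4·213 + 5.1·668 + 4.5·707 = 11707.7) ⇒ x = (22863.6 − 11707.7) / 18.7 ≈ 596.57.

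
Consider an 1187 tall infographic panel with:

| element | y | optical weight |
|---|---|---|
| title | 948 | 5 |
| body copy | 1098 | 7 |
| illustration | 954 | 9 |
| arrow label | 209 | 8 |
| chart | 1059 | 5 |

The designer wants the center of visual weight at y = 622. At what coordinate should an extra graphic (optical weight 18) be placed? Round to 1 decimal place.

y ≈ 242.5

New total weight: (5 + 7 + 9 + 8 + 5) + 18 = 52.
Along y: (27979 + 18·y) / 52 = 622 (existing moment 5·948 + 7·1098 + 9·954 + 8·209 + 5·1059 = 27979) ⇒ y = (32344 − 27979) / 18 ≈ 242.50.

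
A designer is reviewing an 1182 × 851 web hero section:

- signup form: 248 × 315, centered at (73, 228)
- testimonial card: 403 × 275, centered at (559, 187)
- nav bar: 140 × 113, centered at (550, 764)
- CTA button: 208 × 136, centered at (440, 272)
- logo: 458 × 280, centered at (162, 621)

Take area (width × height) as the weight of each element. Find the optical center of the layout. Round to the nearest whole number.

Areas → weights: signup form 248·315 = 78120, testimonial card 403·275 = 110825, nav bar 140·113 = 15820, CTA button 208·136 = 28288, logo 458·280 = 128240; Σw = 361293.
x-moment: 78120·73 + 110825·559 + 15820·550 + 28288·440 + 128240·162 = 109576535; centroid 109576535/361293 ≈ 303.29.
y-moment: 78120·228 + 110825·187 + 15820·764 + 28288·272 + 128240·621 = 137953491; centroid 137953491/361293 ≈ 381.83.

(303, 382)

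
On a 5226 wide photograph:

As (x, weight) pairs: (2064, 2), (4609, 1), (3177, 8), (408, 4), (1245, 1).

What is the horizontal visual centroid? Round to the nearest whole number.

x ≈ 2314

Weights sum to 2 + 1 + 8 + 4 + 1 = 16.
x: (2·2064 + 1·4609 + 8·3177 + 4·408 + 1·1245) / 16 = 37030 / 16 ≈ 2314.38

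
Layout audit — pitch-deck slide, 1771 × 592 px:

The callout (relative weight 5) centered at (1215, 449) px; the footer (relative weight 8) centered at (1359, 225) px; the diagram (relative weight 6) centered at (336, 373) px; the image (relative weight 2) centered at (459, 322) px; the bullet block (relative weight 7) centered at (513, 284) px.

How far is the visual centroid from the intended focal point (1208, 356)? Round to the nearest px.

Σw = 5 + 8 + 6 + 2 + 7 = 28.
x-moment: 5·1215 + 8·1359 + 6·336 + 2·459 + 7·513 = 23472; centroid 23472/28 ≈ 838.29.
y-moment: 5·449 + 8·225 + 6·373 + 2·322 + 7·284 = 8915; centroid 8915/28 ≈ 318.39.
From (1208, 356): dx = -369.71, dy = -37.61, so the distance is √(dx²+dy²) ≈ 371.62.

≈ 372 px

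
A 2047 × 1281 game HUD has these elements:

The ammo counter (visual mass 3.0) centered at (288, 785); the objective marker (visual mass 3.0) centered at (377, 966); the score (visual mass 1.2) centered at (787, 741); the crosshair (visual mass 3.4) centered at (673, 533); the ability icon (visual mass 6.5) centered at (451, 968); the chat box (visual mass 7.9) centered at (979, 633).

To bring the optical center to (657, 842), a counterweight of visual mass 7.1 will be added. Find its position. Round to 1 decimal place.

(731.9, 1095.9)

After adding the counterweight, total weight = 3.0 + 3.0 + 1.2 + 3.4 + 6.5 + 7.9 + 7.1 = 32.1.
x: target moment 32.1×657 = 21089.7; current 3.0·288 + 3.0·377 + 1.2·787 + 3.4·673 + 6.5·451 + 7.9·979 = 15893.2; the counterweight supplies 5196.5, so x = 5196.5/7.1 ≈ 731.90.
y: target moment 32.1×842 = 27028.2; current 3.0·785 + 3.0·966 + 1.2·741 + 3.4·533 + 6.5·968 + 7.9·633 = 19247.1; the counterweight supplies 7781.1, so y = 7781.1/7.1 ≈ 1095.93.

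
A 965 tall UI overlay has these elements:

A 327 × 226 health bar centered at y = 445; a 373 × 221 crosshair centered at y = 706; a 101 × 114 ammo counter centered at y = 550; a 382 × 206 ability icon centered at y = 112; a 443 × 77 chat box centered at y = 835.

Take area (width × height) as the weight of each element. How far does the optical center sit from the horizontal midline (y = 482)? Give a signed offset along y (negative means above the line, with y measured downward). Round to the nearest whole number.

≈ -2

Taking area as weight: health bar 327·226 = 73902, crosshair 373·221 = 82433, ammo counter 101·114 = 11514, ability icon 382·206 = 78692, chat box 443·77 = 34111. Sum 280652.
y-moment: 73902·445 + 82433·706 + 11514·550 + 78692·112 + 34111·835 = 134712977; centroid 134712977/280652 ≈ 480.00.
Against y = 482, that's 480.00 − 482 = -2.00.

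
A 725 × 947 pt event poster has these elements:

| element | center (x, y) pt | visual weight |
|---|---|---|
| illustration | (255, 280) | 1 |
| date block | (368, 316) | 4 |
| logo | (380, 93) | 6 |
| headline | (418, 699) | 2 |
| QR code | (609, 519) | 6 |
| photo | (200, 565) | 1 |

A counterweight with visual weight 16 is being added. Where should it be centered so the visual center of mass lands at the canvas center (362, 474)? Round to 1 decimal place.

New total weight: (1 + 4 + 6 + 2 + 6 + 1) + 16 = 36.
x: need Σw·x = 36·362 = 13032. Existing = 1·255 + 4·368 + 6·380 + 2·418 + 6·609 + 1·200 = 8697. Remainder 4335 / 16 ≈ 270.94.
y: need Σw·y = 36·474 = 17064. Existing = 1·280 + 4·316 + 6·93 + 2·699 + 6·519 + 1·565 = 7179. Remainder 9885 / 16 ≈ 617.81.

(270.9, 617.8)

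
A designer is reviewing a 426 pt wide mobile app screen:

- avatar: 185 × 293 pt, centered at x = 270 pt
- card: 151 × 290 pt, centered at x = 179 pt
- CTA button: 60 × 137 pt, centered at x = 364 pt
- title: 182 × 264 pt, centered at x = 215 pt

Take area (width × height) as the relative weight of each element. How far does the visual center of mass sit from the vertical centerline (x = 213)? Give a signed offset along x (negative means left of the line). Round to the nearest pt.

≈ 19 pt

Taking area as weight: avatar 185·293 = 54205, card 151·290 = 43790, CTA button 60·137 = 8220, title 182·264 = 48048. Sum 154263.
Σw·x = 54205·270 + 43790·179 + 8220·364 + 48048·215 = 35796160, so x̄ = 35796160/154263 ≈ 232.05.
Difference: 232.05 − 213 ≈ 19.05.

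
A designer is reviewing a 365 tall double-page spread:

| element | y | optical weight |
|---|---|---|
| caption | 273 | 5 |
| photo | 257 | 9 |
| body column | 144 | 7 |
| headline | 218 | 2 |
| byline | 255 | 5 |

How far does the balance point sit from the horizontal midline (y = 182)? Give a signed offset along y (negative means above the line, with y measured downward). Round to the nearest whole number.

Weights sum to 5 + 9 + 7 + 2 + 5 = 28.
Σw·y = 5·273 + 9·257 + 7·144 + 2·218 + 5·255 = 6397, so ȳ = 6397/28 ≈ 228.46.
Difference: 228.46 − 182 ≈ 46.46.

≈ 46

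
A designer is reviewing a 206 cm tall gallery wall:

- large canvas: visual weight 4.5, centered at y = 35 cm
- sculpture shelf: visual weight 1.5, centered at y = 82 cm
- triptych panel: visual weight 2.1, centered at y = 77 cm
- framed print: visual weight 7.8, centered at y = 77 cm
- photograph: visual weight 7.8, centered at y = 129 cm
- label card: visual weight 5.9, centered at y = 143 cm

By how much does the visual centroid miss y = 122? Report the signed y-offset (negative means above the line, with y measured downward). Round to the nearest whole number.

Σw = 4.5 + 1.5 + 2.1 + 7.8 + 7.8 + 5.9 = 29.6.
Σw·y = 2892.7; ȳ = 2892.7/29.6 ≈ 97.73.
Difference: 97.73 − 122 ≈ -24.27.

≈ -24 cm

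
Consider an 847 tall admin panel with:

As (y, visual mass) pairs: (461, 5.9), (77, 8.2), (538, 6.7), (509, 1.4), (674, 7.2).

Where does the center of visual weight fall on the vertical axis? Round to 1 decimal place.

y ≈ 425.9

Weights sum to 5.9 + 8.2 + 6.7 + 1.4 + 7.2 = 29.4.
y: (5.9·461 + 8.2·77 + 6.7·538 + 1.4·509 + 7.2·674) / 29.4 = 12521.3 / 29.4 ≈ 425.89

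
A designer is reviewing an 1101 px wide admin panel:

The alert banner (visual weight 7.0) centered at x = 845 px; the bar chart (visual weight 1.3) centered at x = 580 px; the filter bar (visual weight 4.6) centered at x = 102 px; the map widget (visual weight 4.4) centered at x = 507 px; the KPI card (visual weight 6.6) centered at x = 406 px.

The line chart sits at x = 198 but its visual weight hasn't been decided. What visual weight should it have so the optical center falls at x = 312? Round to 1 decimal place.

w ≈ 40.3

Fixed elements: Σw = 7.0 + 1.3 + 4.6 + 4.4 + 6.6 = 23.9, Σw·x = 7.0·845 + 1.3·580 + 4.6·102 + 4.4·507 + 6.6·406 = 12048.6.
For the centroid to hit 312: (12048.6 + w·198) / (23.9 + w) = 312.
So w = (312·23.9 − 12048.6)/(198 − 312) = -4591.8/-114 ≈ 40.28.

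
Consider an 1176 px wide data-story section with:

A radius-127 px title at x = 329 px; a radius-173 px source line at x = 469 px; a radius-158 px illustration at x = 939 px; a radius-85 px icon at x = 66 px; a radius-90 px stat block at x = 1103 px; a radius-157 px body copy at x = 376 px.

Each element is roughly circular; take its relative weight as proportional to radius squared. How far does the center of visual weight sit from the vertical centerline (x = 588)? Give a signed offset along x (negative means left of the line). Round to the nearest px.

≈ -34 px

Weights ∝ r²: title 127² = 16129, source line 173² = 29929, illustration 158² = 24964, icon 85² = 7225, stat block 90² = 8100, body copy 157² = 24649; Σw = 110996.
x: moment 61463512 / weight 110996 ≈ 553.75
Difference: 553.75 − 588 ≈ -34.25.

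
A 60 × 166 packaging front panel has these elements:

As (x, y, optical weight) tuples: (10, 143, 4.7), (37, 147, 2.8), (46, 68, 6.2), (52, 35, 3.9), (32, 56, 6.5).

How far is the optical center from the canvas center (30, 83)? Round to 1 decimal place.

≈ 5.1

Σw = 4.7 + 2.8 + 6.2 + 3.9 + 6.5 = 24.1.
Σw·x = 4.7·10 + 2.8·37 + 6.2·46 + 3.9·52 + 6.5·32 = 846.6, so x̄ = 846.6/24.1 ≈ 35.13.
Σw·y = 4.7·143 + 2.8·147 + 6.2·68 + 3.9·35 + 6.5·56 = 2005.8, so ȳ = 2005.8/24.1 ≈ 83.23.
Offset from (30, 83): Δx ≈ 5.13, Δy ≈ 0.23; distance = √(Δx² + Δy²) ≈ 5.13.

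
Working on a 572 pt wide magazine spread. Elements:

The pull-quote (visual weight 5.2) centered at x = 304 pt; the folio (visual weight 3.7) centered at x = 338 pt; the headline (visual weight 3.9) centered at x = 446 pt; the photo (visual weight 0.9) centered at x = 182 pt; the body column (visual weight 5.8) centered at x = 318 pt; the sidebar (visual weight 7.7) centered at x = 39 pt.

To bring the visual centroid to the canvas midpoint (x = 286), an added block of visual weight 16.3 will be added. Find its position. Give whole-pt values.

x ≈ 341

New total weight: (5.2 + 3.7 + 3.9 + 0.9 + 5.8 + 7.7) + 16.3 = 43.5.
x: target moment 43.5×286 = 12441.0; current 5.2·304 + 3.7·338 + 3.9·446 + 0.9·182 + 5.8·318 + 7.7·39 = 6879.3; the added block supplies 5561.7, so x = 5561.7/16.3 ≈ 341.21.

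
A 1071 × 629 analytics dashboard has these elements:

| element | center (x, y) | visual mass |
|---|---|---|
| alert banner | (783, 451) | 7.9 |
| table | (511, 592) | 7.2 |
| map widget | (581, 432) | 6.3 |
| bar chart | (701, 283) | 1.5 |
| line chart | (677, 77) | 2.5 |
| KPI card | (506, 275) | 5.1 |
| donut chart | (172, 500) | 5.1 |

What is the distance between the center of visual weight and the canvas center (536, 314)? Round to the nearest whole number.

Σw = 7.9 + 7.2 + 6.3 + 1.5 + 2.5 + 5.1 + 5.1 = 35.6.
Σw·x = 19727.0; x̄ = 19727.0/35.6 ≈ 554.13.
y: moment 15116.4 / weight 35.6 ≈ 424.62
Relative to (536, 314): Δ = (18.13, 110.62); |Δ| = √(18.13² + 110.62²) ≈ 112.09.

≈ 112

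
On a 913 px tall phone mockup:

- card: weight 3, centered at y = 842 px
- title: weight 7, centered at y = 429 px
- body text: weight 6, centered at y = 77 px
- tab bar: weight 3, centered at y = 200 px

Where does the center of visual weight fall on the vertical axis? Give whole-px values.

Total weight = 3 + 7 + 6 + 3 = 19.
y: (3·842 + 7·429 + 6·77 + 3·200) / 19 = 6591 / 19 ≈ 346.89

y ≈ 347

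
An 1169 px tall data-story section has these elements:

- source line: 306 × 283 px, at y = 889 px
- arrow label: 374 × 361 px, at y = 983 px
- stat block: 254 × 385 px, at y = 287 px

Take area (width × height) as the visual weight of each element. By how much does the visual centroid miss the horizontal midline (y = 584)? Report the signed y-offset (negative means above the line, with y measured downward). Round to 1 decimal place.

≈ 160.4 px

Areas → weights: source line 306·283 = 86598, arrow label 374·361 = 135014, stat block 254·385 = 97790; Σw = 319402.
Σw·y = 86598·889 + 135014·983 + 97790·287 = 237770114, so ȳ = 237770114/319402 ≈ 744.42.
Against y = 584, that's 744.42 − 584 = 160.42.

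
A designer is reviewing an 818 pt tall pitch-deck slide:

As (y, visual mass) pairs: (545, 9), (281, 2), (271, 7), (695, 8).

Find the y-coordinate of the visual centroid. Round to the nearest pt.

Σw = 9 + 2 + 7 + 8 = 26.
y-moment: 9·545 + 2·281 + 7·271 + 8·695 = 12924; centroid 12924/26 ≈ 497.08.

y ≈ 497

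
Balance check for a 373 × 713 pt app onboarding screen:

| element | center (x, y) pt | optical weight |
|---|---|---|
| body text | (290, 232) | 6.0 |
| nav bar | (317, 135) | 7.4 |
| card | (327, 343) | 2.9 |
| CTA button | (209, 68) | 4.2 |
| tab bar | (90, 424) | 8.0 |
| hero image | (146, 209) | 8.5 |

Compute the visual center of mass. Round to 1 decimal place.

Σw = 6.0 + 7.4 + 2.9 + 4.2 + 8.0 + 8.5 = 37.0.
x: moment 7872.9 / weight 37.0 ≈ 212.78
y: moment 8839.8 / weight 37.0 ≈ 238.91

(212.8, 238.9)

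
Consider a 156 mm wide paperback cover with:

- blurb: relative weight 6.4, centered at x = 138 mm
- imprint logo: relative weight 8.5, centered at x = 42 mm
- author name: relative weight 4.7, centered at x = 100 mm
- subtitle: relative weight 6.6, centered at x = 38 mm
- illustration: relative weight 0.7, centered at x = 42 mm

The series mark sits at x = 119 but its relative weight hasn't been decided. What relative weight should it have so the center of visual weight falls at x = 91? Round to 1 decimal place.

Known weights sum to 6.4 + 8.5 + 4.7 + 6.6 + 0.7 = 26.9; their moment is 6.4·138 + 8.5·42 + 4.7·100 + 6.6·38 + 0.7·42 = 1990.4.
For the centroid to hit 91: (1990.4 + w·119) / (26.9 + w) = 91.
So w = (91·26.9 − 1990.4)/(119 − 91) = 457.5/28 ≈ 16.34.

w ≈ 16.3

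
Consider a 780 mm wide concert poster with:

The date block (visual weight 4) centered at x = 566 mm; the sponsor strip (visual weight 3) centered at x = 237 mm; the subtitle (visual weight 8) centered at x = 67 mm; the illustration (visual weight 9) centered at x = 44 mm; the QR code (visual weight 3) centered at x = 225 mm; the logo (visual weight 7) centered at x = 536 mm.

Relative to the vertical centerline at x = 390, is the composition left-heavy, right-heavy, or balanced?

left-heavy

Total weight = 4 + 3 + 8 + 9 + 3 + 7 = 34.
Σw·x = 4·566 + 3·237 + 8·67 + 9·44 + 3·225 + 7·536 = 8334, so x̄ = 8334/34 ≈ 245.12.
245.1 vs midline 390 → left-heavy.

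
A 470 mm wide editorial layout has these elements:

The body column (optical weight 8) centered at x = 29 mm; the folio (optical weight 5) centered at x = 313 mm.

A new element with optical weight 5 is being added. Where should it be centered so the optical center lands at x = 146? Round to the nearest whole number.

With the new element, Σw becomes 8 + 5 + 5 = 18.
Along x: (1797 + 5·x) / 18 = 146 (existing moment 8·29 + 5·313 = 1797) ⇒ x = (2628 − 1797) / 5 ≈ 166.20.

x ≈ 166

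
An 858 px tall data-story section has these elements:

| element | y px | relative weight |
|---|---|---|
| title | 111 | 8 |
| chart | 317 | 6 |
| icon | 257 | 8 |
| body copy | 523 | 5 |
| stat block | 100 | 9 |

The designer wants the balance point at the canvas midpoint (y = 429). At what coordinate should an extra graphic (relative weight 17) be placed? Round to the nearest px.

y ≈ 846

New total weight: (8 + 6 + 8 + 5 + 9) + 17 = 53.
Along y: (8361 + 17·y) / 53 = 429 (existing moment 8·111 + 6·317 + 8·257 + 5·523 + 9·100 = 8361) ⇒ y = (22737 − 8361) / 17 ≈ 845.65.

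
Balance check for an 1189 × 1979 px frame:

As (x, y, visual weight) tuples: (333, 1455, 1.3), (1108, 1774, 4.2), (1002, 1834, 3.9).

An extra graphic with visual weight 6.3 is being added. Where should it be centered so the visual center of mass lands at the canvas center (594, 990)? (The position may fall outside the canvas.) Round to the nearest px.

With the extra graphic, Σw becomes 1.3 + 4.2 + 3.9 + 6.3 = 15.7.
Along x: (8994.3 + 6.3·x) / 15.7 = 594 (existing moment 1.3·333 + 4.2·1108 + 3.9·1002 = 8994.3) ⇒ x = (9325.8 − 8994.3) / 6.3 ≈ 52.62.
Along y: (16494.9 + 6.3·y) / 15.7 = 990 (existing moment 1.3·1455 + 4.2·1774 + 3.9·1834 = 16494.9) ⇒ y = (15543.0 − 16494.9) / 6.3 ≈ -151.10.

(53, -151)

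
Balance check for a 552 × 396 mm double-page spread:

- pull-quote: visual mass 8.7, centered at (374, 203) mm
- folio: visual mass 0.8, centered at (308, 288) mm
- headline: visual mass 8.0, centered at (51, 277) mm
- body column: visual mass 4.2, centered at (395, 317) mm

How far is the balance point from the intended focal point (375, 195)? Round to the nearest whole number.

Σw = 8.7 + 0.8 + 8.0 + 4.2 = 21.7.
x: (8.7·374 + 0.8·308 + 8.0·51 + 4.2·395) / 21.7 = 5567.2 / 21.7 ≈ 256.55
y: (8.7·203 + 0.8·288 + 8.0·277 + 4.2·317) / 21.7 = 5543.9 / 21.7 ≈ 255.48
Relative to (375, 195): Δ = (-118.45, 60.48); |Δ| = √(-118.45² + 60.48²) ≈ 132.99.

≈ 133 mm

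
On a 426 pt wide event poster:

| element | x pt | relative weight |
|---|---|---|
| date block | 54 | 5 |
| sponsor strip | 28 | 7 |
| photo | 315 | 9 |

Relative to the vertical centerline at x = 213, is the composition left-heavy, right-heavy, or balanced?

left-heavy

Σw = 5 + 7 + 9 = 21.
x-moment: 5·54 + 7·28 + 9·315 = 3301; centroid 3301/21 ≈ 157.19.
Since 157.2 is left of 213, the composition reads left-heavy.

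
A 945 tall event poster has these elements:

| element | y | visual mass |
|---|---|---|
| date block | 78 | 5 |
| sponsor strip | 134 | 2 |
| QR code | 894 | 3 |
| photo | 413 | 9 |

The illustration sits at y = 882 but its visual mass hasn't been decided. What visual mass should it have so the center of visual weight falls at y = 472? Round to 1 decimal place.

w ≈ 4.7

Fixed elements: Σw = 5 + 2 + 3 + 9 = 19, Σw·y = 5·78 + 2·134 + 3·894 + 9·413 = 7057.
For the centroid to hit 472: (7057 + w·882) / (19 + w) = 472.
Rearranging, w·(882 − 472) = 472·19 − 7057 = 1911, so w ≈ 1911/410 = 4.66.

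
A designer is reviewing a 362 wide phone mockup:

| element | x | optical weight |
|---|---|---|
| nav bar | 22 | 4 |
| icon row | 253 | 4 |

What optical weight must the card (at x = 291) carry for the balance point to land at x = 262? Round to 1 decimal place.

w ≈ 34.3

Fixed elements: Σw = 4 + 4 = 8, Σw·x = 4·22 + 4·253 = 1100.
Balance at x = 262 requires (1100 + w·291) / (8 + w) = 262.
Rearranging, w·(291 − 262) = 262·8 − 1100 = 996, so w ≈ 996/29 = 34.34.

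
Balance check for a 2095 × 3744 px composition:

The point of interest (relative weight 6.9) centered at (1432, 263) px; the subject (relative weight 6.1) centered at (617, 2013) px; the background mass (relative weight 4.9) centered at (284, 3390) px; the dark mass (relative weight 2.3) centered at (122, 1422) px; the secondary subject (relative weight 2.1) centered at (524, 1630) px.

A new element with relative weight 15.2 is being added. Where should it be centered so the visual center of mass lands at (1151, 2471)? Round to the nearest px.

(1760, 3636)

After adding the new element, total weight = 6.9 + 6.1 + 4.9 + 2.3 + 2.1 + 15.2 = 37.5.
Along x: (16417.1 + 15.2·x) / 37.5 = 1151 (existing moment 6.9·1432 + 6.1·617 + 4.9·284 + 2.3·122 + 2.1·524 = 16417.1) ⇒ x = (43162.5 − 16417.1) / 15.2 ≈ 1759.57.
Along y: (37398.6 + 15.2·y) / 37.5 = 2471 (existing moment 6.9·263 + 6.1·2013 + 4.9·3390 + 2.3·1422 + 2.1·1630 = 37398.6) ⇒ y = (92662.5 − 37398.6) / 15.2 ≈ 3635.78.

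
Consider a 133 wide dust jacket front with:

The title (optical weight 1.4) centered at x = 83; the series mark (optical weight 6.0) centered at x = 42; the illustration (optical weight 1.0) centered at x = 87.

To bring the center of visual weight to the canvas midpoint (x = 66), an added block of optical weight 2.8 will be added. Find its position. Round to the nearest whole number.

x ≈ 101

New total weight: (1.4 + 6.0 + 1.0) + 2.8 = 11.2.
Along x: (455.2 + 2.8·x) / 11.2 = 66 (existing moment 1.4·83 + 6.0·42 + 1.0·87 = 455.2) ⇒ x = (739.2 − 455.2) / 2.8 ≈ 101.43.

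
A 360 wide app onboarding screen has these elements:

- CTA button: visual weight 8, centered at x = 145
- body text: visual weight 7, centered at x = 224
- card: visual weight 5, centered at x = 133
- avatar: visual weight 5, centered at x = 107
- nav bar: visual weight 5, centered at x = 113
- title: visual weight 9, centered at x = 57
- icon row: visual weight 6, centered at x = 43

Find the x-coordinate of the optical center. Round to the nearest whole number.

Total weight = 8 + 7 + 5 + 5 + 5 + 9 + 6 = 45.
Σw·x = 5264; x̄ = 5264/45 ≈ 116.98.

x ≈ 117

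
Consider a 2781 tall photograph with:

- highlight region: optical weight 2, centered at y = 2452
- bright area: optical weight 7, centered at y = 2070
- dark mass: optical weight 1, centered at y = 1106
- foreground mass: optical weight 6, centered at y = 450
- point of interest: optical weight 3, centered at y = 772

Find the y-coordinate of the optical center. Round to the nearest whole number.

Σw = 2 + 7 + 1 + 6 + 3 = 19.
y-moment: 2·2452 + 7·2070 + 1·1106 + 6·450 + 3·772 = 25516; centroid 25516/19 ≈ 1342.95.

y ≈ 1343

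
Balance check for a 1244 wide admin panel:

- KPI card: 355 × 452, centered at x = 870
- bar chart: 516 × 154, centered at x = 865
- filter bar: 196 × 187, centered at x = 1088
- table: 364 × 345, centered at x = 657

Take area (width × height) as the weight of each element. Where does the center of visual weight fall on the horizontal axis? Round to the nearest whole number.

Areas → weights: KPI card 355·452 = 160460, bar chart 516·154 = 79464, filter bar 196·187 = 36652, table 364·345 = 125580; Σw = 402156.
x-moment: 160460·870 + 79464·865 + 36652·1088 + 125580·657 = 330719996; centroid 330719996/402156 ≈ 822.37.

x ≈ 822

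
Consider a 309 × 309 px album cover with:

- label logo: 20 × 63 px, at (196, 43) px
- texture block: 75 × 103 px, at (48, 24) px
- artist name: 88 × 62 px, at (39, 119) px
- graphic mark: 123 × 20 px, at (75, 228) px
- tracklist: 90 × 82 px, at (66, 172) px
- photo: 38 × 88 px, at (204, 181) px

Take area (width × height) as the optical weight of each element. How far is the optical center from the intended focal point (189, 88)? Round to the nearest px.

Areas: label logo 20·63 = 1260, texture block 75·103 = 7725, artist name 88·62 = 5456, graphic mark 123·20 = 2460, tracklist 90·82 = 7380, photo 38·88 = 3344. Total weight = 27625.
x: moment 2184300 / weight 27625 ≈ 79.07
y: moment 3324348 / weight 27625 ≈ 120.34
Relative to (189, 88): Δ = (-109.93, 32.34); |Δ| = √(-109.93² + 32.34²) ≈ 114.59.

≈ 115 px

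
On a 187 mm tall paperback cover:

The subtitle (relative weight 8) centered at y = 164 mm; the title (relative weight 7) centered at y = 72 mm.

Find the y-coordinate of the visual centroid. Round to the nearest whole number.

y ≈ 121

Total weight = 8 + 7 = 15.
Σw·y = 8·164 + 7·72 = 1816, so ȳ = 1816/15 ≈ 121.07.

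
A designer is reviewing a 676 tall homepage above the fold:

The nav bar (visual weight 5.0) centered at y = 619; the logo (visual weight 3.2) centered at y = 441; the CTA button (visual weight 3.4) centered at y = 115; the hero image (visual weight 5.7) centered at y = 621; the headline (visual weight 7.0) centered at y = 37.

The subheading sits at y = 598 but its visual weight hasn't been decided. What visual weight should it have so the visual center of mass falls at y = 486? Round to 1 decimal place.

w ≈ 27.8

Known weights sum to 5.0 + 3.2 + 3.4 + 5.7 + 7.0 = 24.3; their moment is 5.0·619 + 3.2·441 + 3.4·115 + 5.7·621 + 7.0·37 = 8695.9.
Set Σw·y/Σw = 486: (8695.9 + 598w) = 486·(24.3 + w).
Rearranging, w·(598 − 486) = 486·24.3 − 8695.9 = 3113.9, so w ≈ 3113.9/112 = 27.80.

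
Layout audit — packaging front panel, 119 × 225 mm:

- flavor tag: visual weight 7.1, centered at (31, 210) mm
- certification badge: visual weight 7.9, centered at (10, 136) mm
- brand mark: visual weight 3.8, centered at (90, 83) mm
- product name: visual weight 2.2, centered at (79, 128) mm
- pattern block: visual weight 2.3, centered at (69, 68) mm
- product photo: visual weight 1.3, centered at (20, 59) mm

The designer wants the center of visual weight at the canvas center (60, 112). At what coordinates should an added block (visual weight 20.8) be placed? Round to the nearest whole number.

(83, 81)

New total weight: (7.1 + 7.9 + 3.8 + 2.2 + 2.3 + 1.3) + 20.8 = 45.4.
x: target moment 45.4×60 = 2724.0; current 7.1·31 + 7.9·10 + 3.8·90 + 2.2·79 + 2.3·69 + 1.3·20 = 999.6; the added block supplies 1724.4, so x = 1724.4/20.8 ≈ 82.90.
y: target moment 45.4×112 = 5084.8; current 7.1·210 + 7.9·136 + 3.8·83 + 2.2·128 + 2.3·68 + 1.3·59 = 3395.5; the added block supplies 1689.3, so y = 1689.3/20.8 ≈ 81.22.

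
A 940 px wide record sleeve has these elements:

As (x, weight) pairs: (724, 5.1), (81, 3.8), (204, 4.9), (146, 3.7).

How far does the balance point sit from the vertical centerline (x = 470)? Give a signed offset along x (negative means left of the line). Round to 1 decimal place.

≈ -153.4 px

Σw = 5.1 + 3.8 + 4.9 + 3.7 = 17.5.
x: (5.1·724 + 3.8·81 + 4.9·204 + 3.7·146) / 17.5 = 5540.0 / 17.5 ≈ 316.57
Difference: 316.57 − 470 ≈ -153.43.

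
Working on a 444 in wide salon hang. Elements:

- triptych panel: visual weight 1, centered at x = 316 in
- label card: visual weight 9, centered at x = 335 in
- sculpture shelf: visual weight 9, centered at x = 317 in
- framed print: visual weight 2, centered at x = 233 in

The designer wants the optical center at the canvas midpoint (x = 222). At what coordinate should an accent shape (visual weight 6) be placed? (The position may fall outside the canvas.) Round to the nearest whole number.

x ≈ -109

New total weight: (1 + 9 + 9 + 2) + 6 = 27.
x: need Σw·x = 27·222 = 5994. Existing = 1·316 + 9·335 + 9·317 + 2·233 = 6650. Remainder -656 / 6 ≈ -109.33.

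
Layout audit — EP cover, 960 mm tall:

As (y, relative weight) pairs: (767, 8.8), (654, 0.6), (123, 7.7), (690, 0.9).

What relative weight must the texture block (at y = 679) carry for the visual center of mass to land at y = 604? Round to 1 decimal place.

w ≈ 28.8

Existing Σw = 18.0 (8.8 + 0.6 + 7.7 + 0.9); existing moment 8.8·767 + 0.6·654 + 7.7·123 + 0.9·690 = 8710.1.
For the centroid to hit 604: (8710.1 + w·679) / (18.0 + w) = 604.
So w = (604·18.0 − 8710.1)/(679 − 604) = 2161.9/75 ≈ 28.83.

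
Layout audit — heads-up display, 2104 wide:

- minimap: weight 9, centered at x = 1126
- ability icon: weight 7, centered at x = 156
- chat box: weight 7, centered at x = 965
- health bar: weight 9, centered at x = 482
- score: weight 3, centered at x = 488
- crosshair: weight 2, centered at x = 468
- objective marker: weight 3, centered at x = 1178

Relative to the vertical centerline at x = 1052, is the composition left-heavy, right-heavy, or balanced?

left-heavy

Total weight = 9 + 7 + 7 + 9 + 3 + 2 + 3 = 40.
Σw·x = 28253; x̄ = 28253/40 ≈ 706.33.
706.3 lies left of the midline 1052, so the layout is left-heavy.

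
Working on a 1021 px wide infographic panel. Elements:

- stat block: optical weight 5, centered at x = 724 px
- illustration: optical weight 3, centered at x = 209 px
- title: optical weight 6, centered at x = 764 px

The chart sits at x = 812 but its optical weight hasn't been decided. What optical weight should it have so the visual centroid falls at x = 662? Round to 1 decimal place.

Fixed elements: Σw = 5 + 3 + 6 = 14, Σw·x = 5·724 + 3·209 + 6·764 = 8831.
Balance at x = 662 requires (8831 + w·812) / (14 + w) = 662.
So w = (662·14 − 8831)/(812 − 662) = 437/150 ≈ 2.91.

w ≈ 2.9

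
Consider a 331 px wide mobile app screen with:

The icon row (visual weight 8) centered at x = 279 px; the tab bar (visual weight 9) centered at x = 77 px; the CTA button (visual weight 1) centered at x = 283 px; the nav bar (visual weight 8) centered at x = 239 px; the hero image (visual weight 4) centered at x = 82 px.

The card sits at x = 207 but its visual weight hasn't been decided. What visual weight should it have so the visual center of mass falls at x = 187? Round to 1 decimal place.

Known weights sum to 8 + 9 + 1 + 8 + 4 = 30; their moment is 8·279 + 9·77 + 1·283 + 8·239 + 4·82 = 5448.
For the centroid to hit 187: (5448 + w·207) / (30 + w) = 187.
Solving: w = (187·30 − 5448) / (207 − 187) = 162 / 20 ≈ 8.10.

w ≈ 8.1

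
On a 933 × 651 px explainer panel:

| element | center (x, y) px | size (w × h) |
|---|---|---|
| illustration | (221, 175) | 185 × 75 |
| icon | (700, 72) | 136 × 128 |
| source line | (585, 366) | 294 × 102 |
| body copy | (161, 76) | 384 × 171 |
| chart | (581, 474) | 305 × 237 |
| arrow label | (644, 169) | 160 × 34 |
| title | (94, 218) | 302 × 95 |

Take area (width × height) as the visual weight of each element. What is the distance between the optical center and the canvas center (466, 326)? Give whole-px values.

Areas: illustration 185·75 = 13875, icon 136·128 = 17408, source line 294·102 = 29988, body copy 384·171 = 65664, chart 305·237 = 72285, arrow label 160·34 = 5440, title 302·95 = 28690. Total weight = 233350.
Σw·x = 13875·221 + 17408·700 + 29988·585 + 65664·161 + 72285·581 + 5440·644 + 28690·94 = 91564664, so x̄ = 91564664/233350 ≈ 392.39.
Σw·y = 13875·175 + 17408·72 + 29988·366 + 65664·76 + 72285·474 + 5440·169 + 28690·218 = 61084443, so ȳ = 61084443/233350 ≈ 261.77.
Relative to (466, 326): Δ = (-73.61, -64.23); |Δ| = √(-73.61² + -64.23²) ≈ 97.69.

≈ 98 px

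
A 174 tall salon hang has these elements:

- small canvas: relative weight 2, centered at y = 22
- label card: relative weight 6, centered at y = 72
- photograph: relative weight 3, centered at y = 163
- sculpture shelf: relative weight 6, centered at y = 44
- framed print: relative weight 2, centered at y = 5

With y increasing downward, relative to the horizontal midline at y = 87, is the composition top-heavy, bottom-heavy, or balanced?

top-heavy

Σw = 2 + 6 + 3 + 6 + 2 = 19.
y: (2·22 + 6·72 + 3·163 + 6·44 + 2·5) / 19 = 1239 / 19 ≈ 65.21
65.2 lies above (smaller y than) the midline 87, so the layout is top-heavy.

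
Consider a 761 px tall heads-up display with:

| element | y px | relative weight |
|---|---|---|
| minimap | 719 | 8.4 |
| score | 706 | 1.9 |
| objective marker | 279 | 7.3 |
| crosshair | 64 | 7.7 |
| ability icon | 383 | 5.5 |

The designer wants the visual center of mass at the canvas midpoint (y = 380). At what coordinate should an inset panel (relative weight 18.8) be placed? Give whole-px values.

New total weight: (8.4 + 1.9 + 7.3 + 7.7 + 5.5) + 18.8 = 49.6.
y: need Σw·y = 49.6·380 = 18848.0. Existing = 8.4·719 + 1.9·706 + 7.3·279 + 7.7·64 + 5.5·383 = 12017.0. Remainder 6831.0 / 18.8 ≈ 363.35.

y ≈ 363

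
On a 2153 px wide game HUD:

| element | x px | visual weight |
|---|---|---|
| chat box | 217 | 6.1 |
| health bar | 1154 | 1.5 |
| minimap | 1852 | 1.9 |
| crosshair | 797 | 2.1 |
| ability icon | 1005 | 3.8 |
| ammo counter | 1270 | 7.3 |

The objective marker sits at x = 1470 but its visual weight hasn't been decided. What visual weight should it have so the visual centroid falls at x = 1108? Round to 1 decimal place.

Fixed elements: Σw = 6.1 + 1.5 + 1.9 + 2.1 + 3.8 + 7.3 = 22.7, Σw·x = 6.1·217 + 1.5·1154 + 1.9·1852 + 2.1·797 + 3.8·1005 + 7.3·1270 = 21337.2.
For the centroid to hit 1108: (21337.2 + w·1470) / (22.7 + w) = 1108.
Rearranging, w·(1470 − 1108) = 1108·22.7 − 21337.2 = 3814.4, so w ≈ 3814.4/362 = 10.54.

w ≈ 10.5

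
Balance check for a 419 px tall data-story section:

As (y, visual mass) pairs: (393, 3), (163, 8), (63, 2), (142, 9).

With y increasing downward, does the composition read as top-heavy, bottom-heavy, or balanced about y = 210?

Weights sum to 3 + 8 + 2 + 9 = 22.
y: (3·393 + 8·163 + 2·63 + 9·142) / 22 = 3887 / 22 ≈ 176.68
Since 176.7 is above (smaller y than) 210, the composition reads top-heavy.

top-heavy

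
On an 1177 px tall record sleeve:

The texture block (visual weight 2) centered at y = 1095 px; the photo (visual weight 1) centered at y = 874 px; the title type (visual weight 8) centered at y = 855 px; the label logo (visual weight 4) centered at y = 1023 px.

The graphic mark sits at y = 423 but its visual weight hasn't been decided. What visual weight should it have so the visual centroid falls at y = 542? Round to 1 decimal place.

Fixed elements: Σw = 2 + 1 + 8 + 4 = 15, Σw·y = 2·1095 + 1·874 + 8·855 + 4·1023 = 13996.
Balance at y = 542 requires (13996 + w·423) / (15 + w) = 542.
Rearranging, w·(423 − 542) = 542·15 − 13996 = -5866, so w ≈ -5866/-119 = 49.29.

w ≈ 49.3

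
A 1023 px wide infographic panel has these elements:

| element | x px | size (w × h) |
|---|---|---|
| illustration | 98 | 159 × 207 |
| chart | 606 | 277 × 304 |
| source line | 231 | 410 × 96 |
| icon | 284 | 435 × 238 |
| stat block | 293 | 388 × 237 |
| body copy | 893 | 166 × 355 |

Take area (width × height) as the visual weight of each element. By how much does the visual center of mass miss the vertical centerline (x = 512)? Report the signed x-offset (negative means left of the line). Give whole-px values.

Taking area as weight: illustration 159·207 = 32913, chart 277·304 = 84208, source line 410·96 = 39360, icon 435·238 = 103530, stat block 388·237 = 91956, body copy 166·355 = 58930. Sum 410897.
x: moment 172317800 / weight 410897 ≈ 419.37
Offset from x = 512: 419.37 − 512 ≈ -92.63.

≈ -93 px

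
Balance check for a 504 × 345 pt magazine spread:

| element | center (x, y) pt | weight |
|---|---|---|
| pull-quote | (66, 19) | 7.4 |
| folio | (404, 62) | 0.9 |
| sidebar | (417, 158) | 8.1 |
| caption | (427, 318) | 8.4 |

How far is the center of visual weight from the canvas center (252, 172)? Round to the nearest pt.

≈ 63 pt

Weights sum to 7.4 + 0.9 + 8.1 + 8.4 = 24.8.
x-moment: 7.4·66 + 0.9·404 + 8.1·417 + 8.4·427 = 7816.5; centroid 7816.5/24.8 ≈ 315.18.
y-moment: 7.4·19 + 0.9·62 + 8.1·158 + 8.4·318 = 4147.4; centroid 4147.4/24.8 ≈ 167.23.
Relative to (252, 172): Δ = (63.18, -4.77); |Δ| = √(63.18² + -4.77²) ≈ 63.36.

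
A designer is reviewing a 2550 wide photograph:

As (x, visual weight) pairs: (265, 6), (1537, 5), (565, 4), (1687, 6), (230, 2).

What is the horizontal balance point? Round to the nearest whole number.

Σw = 6 + 5 + 4 + 6 + 2 = 23.
Σw·x = 6·265 + 5·1537 + 4·565 + 6·1687 + 2·230 = 22117, so x̄ = 22117/23 ≈ 961.61.

x ≈ 962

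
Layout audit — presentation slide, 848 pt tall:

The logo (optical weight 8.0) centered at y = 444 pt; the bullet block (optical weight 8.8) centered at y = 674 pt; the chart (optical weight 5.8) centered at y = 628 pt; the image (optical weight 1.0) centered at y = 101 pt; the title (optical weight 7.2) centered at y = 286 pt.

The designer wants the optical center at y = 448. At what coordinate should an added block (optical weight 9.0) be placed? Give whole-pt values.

y ≈ 283

With the added block, Σw becomes 8.0 + 8.8 + 5.8 + 1.0 + 7.2 + 9.0 = 39.8.
y: target moment 39.8×448 = 17830.4; current 8.0·444 + 8.8·674 + 5.8·628 + 1.0·101 + 7.2·286 = 15285.8; the added block supplies 2544.6, so y = 2544.6/9.0 ≈ 282.73.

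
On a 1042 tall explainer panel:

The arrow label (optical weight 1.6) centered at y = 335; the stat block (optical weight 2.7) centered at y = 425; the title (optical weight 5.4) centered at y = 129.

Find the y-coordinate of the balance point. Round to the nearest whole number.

Weights sum to 1.6 + 2.7 + 5.4 = 9.7.
Σw·y = 1.6·335 + 2.7·425 + 5.4·129 = 2380.1, so ȳ = 2380.1/9.7 ≈ 245.37.

y ≈ 245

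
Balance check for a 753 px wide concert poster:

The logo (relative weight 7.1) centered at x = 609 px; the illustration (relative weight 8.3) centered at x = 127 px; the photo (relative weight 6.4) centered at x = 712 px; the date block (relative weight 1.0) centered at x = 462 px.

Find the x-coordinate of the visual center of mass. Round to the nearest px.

x ≈ 456

Total weight = 7.1 + 8.3 + 6.4 + 1.0 = 22.8.
x-moment: 7.1·609 + 8.3·127 + 6.4·712 + 1.0·462 = 10396.8; centroid 10396.8/22.8 ≈ 456.00.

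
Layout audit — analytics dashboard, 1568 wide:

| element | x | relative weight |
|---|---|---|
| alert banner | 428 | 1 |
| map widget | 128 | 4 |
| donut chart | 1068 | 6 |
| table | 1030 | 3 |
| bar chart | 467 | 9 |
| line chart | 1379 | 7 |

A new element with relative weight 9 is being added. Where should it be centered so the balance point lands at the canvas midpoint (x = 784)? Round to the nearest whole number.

After adding the new element, total weight = 1 + 4 + 6 + 3 + 9 + 7 + 9 = 39.
x: target moment 39×784 = 30576; current 1·428 + 4·128 + 6·1068 + 3·1030 + 9·467 + 7·1379 = 24294; the new element supplies 6282, so x = 6282/9 ≈ 698.00.

x ≈ 698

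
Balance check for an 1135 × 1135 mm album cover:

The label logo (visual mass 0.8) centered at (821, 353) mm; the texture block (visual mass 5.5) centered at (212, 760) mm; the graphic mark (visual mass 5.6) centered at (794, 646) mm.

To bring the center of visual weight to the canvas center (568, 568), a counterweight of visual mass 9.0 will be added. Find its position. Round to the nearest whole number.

(622, 421)

With the counterweight, Σw becomes 0.8 + 5.5 + 5.6 + 9.0 = 20.9.
Along x: (6269.2 + 9.0·x) / 20.9 = 568 (existing moment 0.8·821 + 5.5·212 + 5.6·794 = 6269.2) ⇒ x = (11871.2 − 6269.2) / 9.0 ≈ 622.44.
Along y: (8080.0 + 9.0·y) / 20.9 = 568 (existing moment 0.8·353 + 5.5·760 + 5.6·646 = 8080.0) ⇒ y = (11871.2 − 8080.0) / 9.0 ≈ 421.24.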